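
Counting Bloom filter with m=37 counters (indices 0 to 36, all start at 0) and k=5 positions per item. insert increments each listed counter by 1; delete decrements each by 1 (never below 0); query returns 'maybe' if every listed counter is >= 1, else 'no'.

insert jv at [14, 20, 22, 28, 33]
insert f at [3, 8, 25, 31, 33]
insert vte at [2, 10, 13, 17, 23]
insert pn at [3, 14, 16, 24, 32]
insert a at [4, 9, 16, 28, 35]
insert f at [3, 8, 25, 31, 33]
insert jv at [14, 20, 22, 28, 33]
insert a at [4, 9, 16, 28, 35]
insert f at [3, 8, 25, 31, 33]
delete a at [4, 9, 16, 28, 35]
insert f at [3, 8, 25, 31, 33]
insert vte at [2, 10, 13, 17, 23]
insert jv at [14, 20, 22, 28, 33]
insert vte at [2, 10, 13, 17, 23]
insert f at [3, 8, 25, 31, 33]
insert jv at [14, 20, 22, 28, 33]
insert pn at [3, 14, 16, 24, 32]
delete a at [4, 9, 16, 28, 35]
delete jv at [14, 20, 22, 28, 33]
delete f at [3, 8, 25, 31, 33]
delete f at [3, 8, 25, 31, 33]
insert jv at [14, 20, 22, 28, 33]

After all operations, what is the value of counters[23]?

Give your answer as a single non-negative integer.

Answer: 3

Derivation:
Step 1: insert jv at [14, 20, 22, 28, 33] -> counters=[0,0,0,0,0,0,0,0,0,0,0,0,0,0,1,0,0,0,0,0,1,0,1,0,0,0,0,0,1,0,0,0,0,1,0,0,0]
Step 2: insert f at [3, 8, 25, 31, 33] -> counters=[0,0,0,1,0,0,0,0,1,0,0,0,0,0,1,0,0,0,0,0,1,0,1,0,0,1,0,0,1,0,0,1,0,2,0,0,0]
Step 3: insert vte at [2, 10, 13, 17, 23] -> counters=[0,0,1,1,0,0,0,0,1,0,1,0,0,1,1,0,0,1,0,0,1,0,1,1,0,1,0,0,1,0,0,1,0,2,0,0,0]
Step 4: insert pn at [3, 14, 16, 24, 32] -> counters=[0,0,1,2,0,0,0,0,1,0,1,0,0,1,2,0,1,1,0,0,1,0,1,1,1,1,0,0,1,0,0,1,1,2,0,0,0]
Step 5: insert a at [4, 9, 16, 28, 35] -> counters=[0,0,1,2,1,0,0,0,1,1,1,0,0,1,2,0,2,1,0,0,1,0,1,1,1,1,0,0,2,0,0,1,1,2,0,1,0]
Step 6: insert f at [3, 8, 25, 31, 33] -> counters=[0,0,1,3,1,0,0,0,2,1,1,0,0,1,2,0,2,1,0,0,1,0,1,1,1,2,0,0,2,0,0,2,1,3,0,1,0]
Step 7: insert jv at [14, 20, 22, 28, 33] -> counters=[0,0,1,3,1,0,0,0,2,1,1,0,0,1,3,0,2,1,0,0,2,0,2,1,1,2,0,0,3,0,0,2,1,4,0,1,0]
Step 8: insert a at [4, 9, 16, 28, 35] -> counters=[0,0,1,3,2,0,0,0,2,2,1,0,0,1,3,0,3,1,0,0,2,0,2,1,1,2,0,0,4,0,0,2,1,4,0,2,0]
Step 9: insert f at [3, 8, 25, 31, 33] -> counters=[0,0,1,4,2,0,0,0,3,2,1,0,0,1,3,0,3,1,0,0,2,0,2,1,1,3,0,0,4,0,0,3,1,5,0,2,0]
Step 10: delete a at [4, 9, 16, 28, 35] -> counters=[0,0,1,4,1,0,0,0,3,1,1,0,0,1,3,0,2,1,0,0,2,0,2,1,1,3,0,0,3,0,0,3,1,5,0,1,0]
Step 11: insert f at [3, 8, 25, 31, 33] -> counters=[0,0,1,5,1,0,0,0,4,1,1,0,0,1,3,0,2,1,0,0,2,0,2,1,1,4,0,0,3,0,0,4,1,6,0,1,0]
Step 12: insert vte at [2, 10, 13, 17, 23] -> counters=[0,0,2,5,1,0,0,0,4,1,2,0,0,2,3,0,2,2,0,0,2,0,2,2,1,4,0,0,3,0,0,4,1,6,0,1,0]
Step 13: insert jv at [14, 20, 22, 28, 33] -> counters=[0,0,2,5,1,0,0,0,4,1,2,0,0,2,4,0,2,2,0,0,3,0,3,2,1,4,0,0,4,0,0,4,1,7,0,1,0]
Step 14: insert vte at [2, 10, 13, 17, 23] -> counters=[0,0,3,5,1,0,0,0,4,1,3,0,0,3,4,0,2,3,0,0,3,0,3,3,1,4,0,0,4,0,0,4,1,7,0,1,0]
Step 15: insert f at [3, 8, 25, 31, 33] -> counters=[0,0,3,6,1,0,0,0,5,1,3,0,0,3,4,0,2,3,0,0,3,0,3,3,1,5,0,0,4,0,0,5,1,8,0,1,0]
Step 16: insert jv at [14, 20, 22, 28, 33] -> counters=[0,0,3,6,1,0,0,0,5,1,3,0,0,3,5,0,2,3,0,0,4,0,4,3,1,5,0,0,5,0,0,5,1,9,0,1,0]
Step 17: insert pn at [3, 14, 16, 24, 32] -> counters=[0,0,3,7,1,0,0,0,5,1,3,0,0,3,6,0,3,3,0,0,4,0,4,3,2,5,0,0,5,0,0,5,2,9,0,1,0]
Step 18: delete a at [4, 9, 16, 28, 35] -> counters=[0,0,3,7,0,0,0,0,5,0,3,0,0,3,6,0,2,3,0,0,4,0,4,3,2,5,0,0,4,0,0,5,2,9,0,0,0]
Step 19: delete jv at [14, 20, 22, 28, 33] -> counters=[0,0,3,7,0,0,0,0,5,0,3,0,0,3,5,0,2,3,0,0,3,0,3,3,2,5,0,0,3,0,0,5,2,8,0,0,0]
Step 20: delete f at [3, 8, 25, 31, 33] -> counters=[0,0,3,6,0,0,0,0,4,0,3,0,0,3,5,0,2,3,0,0,3,0,3,3,2,4,0,0,3,0,0,4,2,7,0,0,0]
Step 21: delete f at [3, 8, 25, 31, 33] -> counters=[0,0,3,5,0,0,0,0,3,0,3,0,0,3,5,0,2,3,0,0,3,0,3,3,2,3,0,0,3,0,0,3,2,6,0,0,0]
Step 22: insert jv at [14, 20, 22, 28, 33] -> counters=[0,0,3,5,0,0,0,0,3,0,3,0,0,3,6,0,2,3,0,0,4,0,4,3,2,3,0,0,4,0,0,3,2,7,0,0,0]
Final counters=[0,0,3,5,0,0,0,0,3,0,3,0,0,3,6,0,2,3,0,0,4,0,4,3,2,3,0,0,4,0,0,3,2,7,0,0,0] -> counters[23]=3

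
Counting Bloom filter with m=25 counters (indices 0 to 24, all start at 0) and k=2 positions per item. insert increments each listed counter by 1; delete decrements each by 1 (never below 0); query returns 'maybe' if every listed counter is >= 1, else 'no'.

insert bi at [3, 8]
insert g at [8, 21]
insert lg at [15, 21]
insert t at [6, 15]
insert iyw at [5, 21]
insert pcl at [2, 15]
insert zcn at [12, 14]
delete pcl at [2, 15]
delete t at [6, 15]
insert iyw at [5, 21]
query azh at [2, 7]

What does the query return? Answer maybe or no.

Step 1: insert bi at [3, 8] -> counters=[0,0,0,1,0,0,0,0,1,0,0,0,0,0,0,0,0,0,0,0,0,0,0,0,0]
Step 2: insert g at [8, 21] -> counters=[0,0,0,1,0,0,0,0,2,0,0,0,0,0,0,0,0,0,0,0,0,1,0,0,0]
Step 3: insert lg at [15, 21] -> counters=[0,0,0,1,0,0,0,0,2,0,0,0,0,0,0,1,0,0,0,0,0,2,0,0,0]
Step 4: insert t at [6, 15] -> counters=[0,0,0,1,0,0,1,0,2,0,0,0,0,0,0,2,0,0,0,0,0,2,0,0,0]
Step 5: insert iyw at [5, 21] -> counters=[0,0,0,1,0,1,1,0,2,0,0,0,0,0,0,2,0,0,0,0,0,3,0,0,0]
Step 6: insert pcl at [2, 15] -> counters=[0,0,1,1,0,1,1,0,2,0,0,0,0,0,0,3,0,0,0,0,0,3,0,0,0]
Step 7: insert zcn at [12, 14] -> counters=[0,0,1,1,0,1,1,0,2,0,0,0,1,0,1,3,0,0,0,0,0,3,0,0,0]
Step 8: delete pcl at [2, 15] -> counters=[0,0,0,1,0,1,1,0,2,0,0,0,1,0,1,2,0,0,0,0,0,3,0,0,0]
Step 9: delete t at [6, 15] -> counters=[0,0,0,1,0,1,0,0,2,0,0,0,1,0,1,1,0,0,0,0,0,3,0,0,0]
Step 10: insert iyw at [5, 21] -> counters=[0,0,0,1,0,2,0,0,2,0,0,0,1,0,1,1,0,0,0,0,0,4,0,0,0]
Query azh: check counters[2]=0 counters[7]=0 -> no

Answer: no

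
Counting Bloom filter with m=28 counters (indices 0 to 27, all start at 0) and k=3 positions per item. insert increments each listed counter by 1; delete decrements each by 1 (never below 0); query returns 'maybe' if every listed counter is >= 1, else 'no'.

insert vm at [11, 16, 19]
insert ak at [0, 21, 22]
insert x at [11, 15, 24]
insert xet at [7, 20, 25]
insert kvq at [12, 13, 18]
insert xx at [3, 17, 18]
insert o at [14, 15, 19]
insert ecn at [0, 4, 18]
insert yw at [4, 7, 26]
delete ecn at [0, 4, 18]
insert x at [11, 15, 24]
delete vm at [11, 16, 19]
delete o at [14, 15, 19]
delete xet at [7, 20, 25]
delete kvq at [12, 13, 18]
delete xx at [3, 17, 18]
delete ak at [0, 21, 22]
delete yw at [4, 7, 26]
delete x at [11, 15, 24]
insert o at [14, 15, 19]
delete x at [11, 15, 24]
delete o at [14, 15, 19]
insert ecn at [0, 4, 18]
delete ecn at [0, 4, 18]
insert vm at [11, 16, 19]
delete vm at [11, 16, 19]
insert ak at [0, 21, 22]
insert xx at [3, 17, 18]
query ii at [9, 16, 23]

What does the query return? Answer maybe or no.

Step 1: insert vm at [11, 16, 19] -> counters=[0,0,0,0,0,0,0,0,0,0,0,1,0,0,0,0,1,0,0,1,0,0,0,0,0,0,0,0]
Step 2: insert ak at [0, 21, 22] -> counters=[1,0,0,0,0,0,0,0,0,0,0,1,0,0,0,0,1,0,0,1,0,1,1,0,0,0,0,0]
Step 3: insert x at [11, 15, 24] -> counters=[1,0,0,0,0,0,0,0,0,0,0,2,0,0,0,1,1,0,0,1,0,1,1,0,1,0,0,0]
Step 4: insert xet at [7, 20, 25] -> counters=[1,0,0,0,0,0,0,1,0,0,0,2,0,0,0,1,1,0,0,1,1,1,1,0,1,1,0,0]
Step 5: insert kvq at [12, 13, 18] -> counters=[1,0,0,0,0,0,0,1,0,0,0,2,1,1,0,1,1,0,1,1,1,1,1,0,1,1,0,0]
Step 6: insert xx at [3, 17, 18] -> counters=[1,0,0,1,0,0,0,1,0,0,0,2,1,1,0,1,1,1,2,1,1,1,1,0,1,1,0,0]
Step 7: insert o at [14, 15, 19] -> counters=[1,0,0,1,0,0,0,1,0,0,0,2,1,1,1,2,1,1,2,2,1,1,1,0,1,1,0,0]
Step 8: insert ecn at [0, 4, 18] -> counters=[2,0,0,1,1,0,0,1,0,0,0,2,1,1,1,2,1,1,3,2,1,1,1,0,1,1,0,0]
Step 9: insert yw at [4, 7, 26] -> counters=[2,0,0,1,2,0,0,2,0,0,0,2,1,1,1,2,1,1,3,2,1,1,1,0,1,1,1,0]
Step 10: delete ecn at [0, 4, 18] -> counters=[1,0,0,1,1,0,0,2,0,0,0,2,1,1,1,2,1,1,2,2,1,1,1,0,1,1,1,0]
Step 11: insert x at [11, 15, 24] -> counters=[1,0,0,1,1,0,0,2,0,0,0,3,1,1,1,3,1,1,2,2,1,1,1,0,2,1,1,0]
Step 12: delete vm at [11, 16, 19] -> counters=[1,0,0,1,1,0,0,2,0,0,0,2,1,1,1,3,0,1,2,1,1,1,1,0,2,1,1,0]
Step 13: delete o at [14, 15, 19] -> counters=[1,0,0,1,1,0,0,2,0,0,0,2,1,1,0,2,0,1,2,0,1,1,1,0,2,1,1,0]
Step 14: delete xet at [7, 20, 25] -> counters=[1,0,0,1,1,0,0,1,0,0,0,2,1,1,0,2,0,1,2,0,0,1,1,0,2,0,1,0]
Step 15: delete kvq at [12, 13, 18] -> counters=[1,0,0,1,1,0,0,1,0,0,0,2,0,0,0,2,0,1,1,0,0,1,1,0,2,0,1,0]
Step 16: delete xx at [3, 17, 18] -> counters=[1,0,0,0,1,0,0,1,0,0,0,2,0,0,0,2,0,0,0,0,0,1,1,0,2,0,1,0]
Step 17: delete ak at [0, 21, 22] -> counters=[0,0,0,0,1,0,0,1,0,0,0,2,0,0,0,2,0,0,0,0,0,0,0,0,2,0,1,0]
Step 18: delete yw at [4, 7, 26] -> counters=[0,0,0,0,0,0,0,0,0,0,0,2,0,0,0,2,0,0,0,0,0,0,0,0,2,0,0,0]
Step 19: delete x at [11, 15, 24] -> counters=[0,0,0,0,0,0,0,0,0,0,0,1,0,0,0,1,0,0,0,0,0,0,0,0,1,0,0,0]
Step 20: insert o at [14, 15, 19] -> counters=[0,0,0,0,0,0,0,0,0,0,0,1,0,0,1,2,0,0,0,1,0,0,0,0,1,0,0,0]
Step 21: delete x at [11, 15, 24] -> counters=[0,0,0,0,0,0,0,0,0,0,0,0,0,0,1,1,0,0,0,1,0,0,0,0,0,0,0,0]
Step 22: delete o at [14, 15, 19] -> counters=[0,0,0,0,0,0,0,0,0,0,0,0,0,0,0,0,0,0,0,0,0,0,0,0,0,0,0,0]
Step 23: insert ecn at [0, 4, 18] -> counters=[1,0,0,0,1,0,0,0,0,0,0,0,0,0,0,0,0,0,1,0,0,0,0,0,0,0,0,0]
Step 24: delete ecn at [0, 4, 18] -> counters=[0,0,0,0,0,0,0,0,0,0,0,0,0,0,0,0,0,0,0,0,0,0,0,0,0,0,0,0]
Step 25: insert vm at [11, 16, 19] -> counters=[0,0,0,0,0,0,0,0,0,0,0,1,0,0,0,0,1,0,0,1,0,0,0,0,0,0,0,0]
Step 26: delete vm at [11, 16, 19] -> counters=[0,0,0,0,0,0,0,0,0,0,0,0,0,0,0,0,0,0,0,0,0,0,0,0,0,0,0,0]
Step 27: insert ak at [0, 21, 22] -> counters=[1,0,0,0,0,0,0,0,0,0,0,0,0,0,0,0,0,0,0,0,0,1,1,0,0,0,0,0]
Step 28: insert xx at [3, 17, 18] -> counters=[1,0,0,1,0,0,0,0,0,0,0,0,0,0,0,0,0,1,1,0,0,1,1,0,0,0,0,0]
Query ii: check counters[9]=0 counters[16]=0 counters[23]=0 -> no

Answer: no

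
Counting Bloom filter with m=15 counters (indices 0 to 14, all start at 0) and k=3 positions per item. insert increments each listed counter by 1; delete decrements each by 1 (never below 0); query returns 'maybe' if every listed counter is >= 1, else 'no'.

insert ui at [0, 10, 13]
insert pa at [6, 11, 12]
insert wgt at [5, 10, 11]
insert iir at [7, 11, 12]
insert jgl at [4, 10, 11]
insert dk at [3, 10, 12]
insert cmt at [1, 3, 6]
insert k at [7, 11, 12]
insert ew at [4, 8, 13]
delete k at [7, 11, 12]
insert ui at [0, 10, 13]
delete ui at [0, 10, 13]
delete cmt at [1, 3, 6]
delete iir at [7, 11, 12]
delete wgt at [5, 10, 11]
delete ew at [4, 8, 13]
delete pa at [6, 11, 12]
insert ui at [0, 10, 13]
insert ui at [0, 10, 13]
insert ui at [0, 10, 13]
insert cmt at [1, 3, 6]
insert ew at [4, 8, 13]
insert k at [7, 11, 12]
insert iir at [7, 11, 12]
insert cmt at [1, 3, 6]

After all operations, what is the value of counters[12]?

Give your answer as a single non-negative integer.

Step 1: insert ui at [0, 10, 13] -> counters=[1,0,0,0,0,0,0,0,0,0,1,0,0,1,0]
Step 2: insert pa at [6, 11, 12] -> counters=[1,0,0,0,0,0,1,0,0,0,1,1,1,1,0]
Step 3: insert wgt at [5, 10, 11] -> counters=[1,0,0,0,0,1,1,0,0,0,2,2,1,1,0]
Step 4: insert iir at [7, 11, 12] -> counters=[1,0,0,0,0,1,1,1,0,0,2,3,2,1,0]
Step 5: insert jgl at [4, 10, 11] -> counters=[1,0,0,0,1,1,1,1,0,0,3,4,2,1,0]
Step 6: insert dk at [3, 10, 12] -> counters=[1,0,0,1,1,1,1,1,0,0,4,4,3,1,0]
Step 7: insert cmt at [1, 3, 6] -> counters=[1,1,0,2,1,1,2,1,0,0,4,4,3,1,0]
Step 8: insert k at [7, 11, 12] -> counters=[1,1,0,2,1,1,2,2,0,0,4,5,4,1,0]
Step 9: insert ew at [4, 8, 13] -> counters=[1,1,0,2,2,1,2,2,1,0,4,5,4,2,0]
Step 10: delete k at [7, 11, 12] -> counters=[1,1,0,2,2,1,2,1,1,0,4,4,3,2,0]
Step 11: insert ui at [0, 10, 13] -> counters=[2,1,0,2,2,1,2,1,1,0,5,4,3,3,0]
Step 12: delete ui at [0, 10, 13] -> counters=[1,1,0,2,2,1,2,1,1,0,4,4,3,2,0]
Step 13: delete cmt at [1, 3, 6] -> counters=[1,0,0,1,2,1,1,1,1,0,4,4,3,2,0]
Step 14: delete iir at [7, 11, 12] -> counters=[1,0,0,1,2,1,1,0,1,0,4,3,2,2,0]
Step 15: delete wgt at [5, 10, 11] -> counters=[1,0,0,1,2,0,1,0,1,0,3,2,2,2,0]
Step 16: delete ew at [4, 8, 13] -> counters=[1,0,0,1,1,0,1,0,0,0,3,2,2,1,0]
Step 17: delete pa at [6, 11, 12] -> counters=[1,0,0,1,1,0,0,0,0,0,3,1,1,1,0]
Step 18: insert ui at [0, 10, 13] -> counters=[2,0,0,1,1,0,0,0,0,0,4,1,1,2,0]
Step 19: insert ui at [0, 10, 13] -> counters=[3,0,0,1,1,0,0,0,0,0,5,1,1,3,0]
Step 20: insert ui at [0, 10, 13] -> counters=[4,0,0,1,1,0,0,0,0,0,6,1,1,4,0]
Step 21: insert cmt at [1, 3, 6] -> counters=[4,1,0,2,1,0,1,0,0,0,6,1,1,4,0]
Step 22: insert ew at [4, 8, 13] -> counters=[4,1,0,2,2,0,1,0,1,0,6,1,1,5,0]
Step 23: insert k at [7, 11, 12] -> counters=[4,1,0,2,2,0,1,1,1,0,6,2,2,5,0]
Step 24: insert iir at [7, 11, 12] -> counters=[4,1,0,2,2,0,1,2,1,0,6,3,3,5,0]
Step 25: insert cmt at [1, 3, 6] -> counters=[4,2,0,3,2,0,2,2,1,0,6,3,3,5,0]
Final counters=[4,2,0,3,2,0,2,2,1,0,6,3,3,5,0] -> counters[12]=3

Answer: 3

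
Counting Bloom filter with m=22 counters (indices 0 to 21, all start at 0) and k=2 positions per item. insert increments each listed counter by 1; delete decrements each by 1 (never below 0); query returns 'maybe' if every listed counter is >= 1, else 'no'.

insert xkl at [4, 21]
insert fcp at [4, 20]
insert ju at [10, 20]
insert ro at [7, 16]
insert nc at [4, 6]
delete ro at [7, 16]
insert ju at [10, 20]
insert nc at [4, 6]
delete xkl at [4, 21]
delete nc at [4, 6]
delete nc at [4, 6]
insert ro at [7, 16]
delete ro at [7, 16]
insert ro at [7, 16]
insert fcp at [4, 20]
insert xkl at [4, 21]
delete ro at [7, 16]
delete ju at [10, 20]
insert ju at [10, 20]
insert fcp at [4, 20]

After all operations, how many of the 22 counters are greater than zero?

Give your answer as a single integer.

Step 1: insert xkl at [4, 21] -> counters=[0,0,0,0,1,0,0,0,0,0,0,0,0,0,0,0,0,0,0,0,0,1]
Step 2: insert fcp at [4, 20] -> counters=[0,0,0,0,2,0,0,0,0,0,0,0,0,0,0,0,0,0,0,0,1,1]
Step 3: insert ju at [10, 20] -> counters=[0,0,0,0,2,0,0,0,0,0,1,0,0,0,0,0,0,0,0,0,2,1]
Step 4: insert ro at [7, 16] -> counters=[0,0,0,0,2,0,0,1,0,0,1,0,0,0,0,0,1,0,0,0,2,1]
Step 5: insert nc at [4, 6] -> counters=[0,0,0,0,3,0,1,1,0,0,1,0,0,0,0,0,1,0,0,0,2,1]
Step 6: delete ro at [7, 16] -> counters=[0,0,0,0,3,0,1,0,0,0,1,0,0,0,0,0,0,0,0,0,2,1]
Step 7: insert ju at [10, 20] -> counters=[0,0,0,0,3,0,1,0,0,0,2,0,0,0,0,0,0,0,0,0,3,1]
Step 8: insert nc at [4, 6] -> counters=[0,0,0,0,4,0,2,0,0,0,2,0,0,0,0,0,0,0,0,0,3,1]
Step 9: delete xkl at [4, 21] -> counters=[0,0,0,0,3,0,2,0,0,0,2,0,0,0,0,0,0,0,0,0,3,0]
Step 10: delete nc at [4, 6] -> counters=[0,0,0,0,2,0,1,0,0,0,2,0,0,0,0,0,0,0,0,0,3,0]
Step 11: delete nc at [4, 6] -> counters=[0,0,0,0,1,0,0,0,0,0,2,0,0,0,0,0,0,0,0,0,3,0]
Step 12: insert ro at [7, 16] -> counters=[0,0,0,0,1,0,0,1,0,0,2,0,0,0,0,0,1,0,0,0,3,0]
Step 13: delete ro at [7, 16] -> counters=[0,0,0,0,1,0,0,0,0,0,2,0,0,0,0,0,0,0,0,0,3,0]
Step 14: insert ro at [7, 16] -> counters=[0,0,0,0,1,0,0,1,0,0,2,0,0,0,0,0,1,0,0,0,3,0]
Step 15: insert fcp at [4, 20] -> counters=[0,0,0,0,2,0,0,1,0,0,2,0,0,0,0,0,1,0,0,0,4,0]
Step 16: insert xkl at [4, 21] -> counters=[0,0,0,0,3,0,0,1,0,0,2,0,0,0,0,0,1,0,0,0,4,1]
Step 17: delete ro at [7, 16] -> counters=[0,0,0,0,3,0,0,0,0,0,2,0,0,0,0,0,0,0,0,0,4,1]
Step 18: delete ju at [10, 20] -> counters=[0,0,0,0,3,0,0,0,0,0,1,0,0,0,0,0,0,0,0,0,3,1]
Step 19: insert ju at [10, 20] -> counters=[0,0,0,0,3,0,0,0,0,0,2,0,0,0,0,0,0,0,0,0,4,1]
Step 20: insert fcp at [4, 20] -> counters=[0,0,0,0,4,0,0,0,0,0,2,0,0,0,0,0,0,0,0,0,5,1]
Final counters=[0,0,0,0,4,0,0,0,0,0,2,0,0,0,0,0,0,0,0,0,5,1] -> 4 nonzero

Answer: 4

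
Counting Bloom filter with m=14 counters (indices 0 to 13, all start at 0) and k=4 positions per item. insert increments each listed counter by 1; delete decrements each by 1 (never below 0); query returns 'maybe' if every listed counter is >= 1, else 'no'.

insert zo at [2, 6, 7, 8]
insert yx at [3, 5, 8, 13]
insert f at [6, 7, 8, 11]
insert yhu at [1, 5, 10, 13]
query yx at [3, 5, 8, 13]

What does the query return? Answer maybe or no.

Step 1: insert zo at [2, 6, 7, 8] -> counters=[0,0,1,0,0,0,1,1,1,0,0,0,0,0]
Step 2: insert yx at [3, 5, 8, 13] -> counters=[0,0,1,1,0,1,1,1,2,0,0,0,0,1]
Step 3: insert f at [6, 7, 8, 11] -> counters=[0,0,1,1,0,1,2,2,3,0,0,1,0,1]
Step 4: insert yhu at [1, 5, 10, 13] -> counters=[0,1,1,1,0,2,2,2,3,0,1,1,0,2]
Query yx: check counters[3]=1 counters[5]=2 counters[8]=3 counters[13]=2 -> maybe

Answer: maybe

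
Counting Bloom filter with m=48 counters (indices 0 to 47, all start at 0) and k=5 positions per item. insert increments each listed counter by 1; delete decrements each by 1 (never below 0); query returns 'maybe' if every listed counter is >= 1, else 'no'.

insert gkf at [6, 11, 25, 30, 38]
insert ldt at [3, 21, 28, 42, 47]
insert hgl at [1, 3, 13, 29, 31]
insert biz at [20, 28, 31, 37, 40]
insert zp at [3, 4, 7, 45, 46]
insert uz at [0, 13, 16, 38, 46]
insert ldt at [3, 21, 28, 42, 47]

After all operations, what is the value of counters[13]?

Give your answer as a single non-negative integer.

Answer: 2

Derivation:
Step 1: insert gkf at [6, 11, 25, 30, 38] -> counters=[0,0,0,0,0,0,1,0,0,0,0,1,0,0,0,0,0,0,0,0,0,0,0,0,0,1,0,0,0,0,1,0,0,0,0,0,0,0,1,0,0,0,0,0,0,0,0,0]
Step 2: insert ldt at [3, 21, 28, 42, 47] -> counters=[0,0,0,1,0,0,1,0,0,0,0,1,0,0,0,0,0,0,0,0,0,1,0,0,0,1,0,0,1,0,1,0,0,0,0,0,0,0,1,0,0,0,1,0,0,0,0,1]
Step 3: insert hgl at [1, 3, 13, 29, 31] -> counters=[0,1,0,2,0,0,1,0,0,0,0,1,0,1,0,0,0,0,0,0,0,1,0,0,0,1,0,0,1,1,1,1,0,0,0,0,0,0,1,0,0,0,1,0,0,0,0,1]
Step 4: insert biz at [20, 28, 31, 37, 40] -> counters=[0,1,0,2,0,0,1,0,0,0,0,1,0,1,0,0,0,0,0,0,1,1,0,0,0,1,0,0,2,1,1,2,0,0,0,0,0,1,1,0,1,0,1,0,0,0,0,1]
Step 5: insert zp at [3, 4, 7, 45, 46] -> counters=[0,1,0,3,1,0,1,1,0,0,0,1,0,1,0,0,0,0,0,0,1,1,0,0,0,1,0,0,2,1,1,2,0,0,0,0,0,1,1,0,1,0,1,0,0,1,1,1]
Step 6: insert uz at [0, 13, 16, 38, 46] -> counters=[1,1,0,3,1,0,1,1,0,0,0,1,0,2,0,0,1,0,0,0,1,1,0,0,0,1,0,0,2,1,1,2,0,0,0,0,0,1,2,0,1,0,1,0,0,1,2,1]
Step 7: insert ldt at [3, 21, 28, 42, 47] -> counters=[1,1,0,4,1,0,1,1,0,0,0,1,0,2,0,0,1,0,0,0,1,2,0,0,0,1,0,0,3,1,1,2,0,0,0,0,0,1,2,0,1,0,2,0,0,1,2,2]
Final counters=[1,1,0,4,1,0,1,1,0,0,0,1,0,2,0,0,1,0,0,0,1,2,0,0,0,1,0,0,3,1,1,2,0,0,0,0,0,1,2,0,1,0,2,0,0,1,2,2] -> counters[13]=2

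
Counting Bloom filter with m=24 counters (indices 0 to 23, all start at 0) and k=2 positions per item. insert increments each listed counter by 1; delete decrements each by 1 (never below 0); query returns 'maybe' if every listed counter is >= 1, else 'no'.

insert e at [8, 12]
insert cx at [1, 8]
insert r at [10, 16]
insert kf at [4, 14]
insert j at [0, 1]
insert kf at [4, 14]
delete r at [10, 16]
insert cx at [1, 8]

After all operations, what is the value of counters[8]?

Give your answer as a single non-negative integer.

Step 1: insert e at [8, 12] -> counters=[0,0,0,0,0,0,0,0,1,0,0,0,1,0,0,0,0,0,0,0,0,0,0,0]
Step 2: insert cx at [1, 8] -> counters=[0,1,0,0,0,0,0,0,2,0,0,0,1,0,0,0,0,0,0,0,0,0,0,0]
Step 3: insert r at [10, 16] -> counters=[0,1,0,0,0,0,0,0,2,0,1,0,1,0,0,0,1,0,0,0,0,0,0,0]
Step 4: insert kf at [4, 14] -> counters=[0,1,0,0,1,0,0,0,2,0,1,0,1,0,1,0,1,0,0,0,0,0,0,0]
Step 5: insert j at [0, 1] -> counters=[1,2,0,0,1,0,0,0,2,0,1,0,1,0,1,0,1,0,0,0,0,0,0,0]
Step 6: insert kf at [4, 14] -> counters=[1,2,0,0,2,0,0,0,2,0,1,0,1,0,2,0,1,0,0,0,0,0,0,0]
Step 7: delete r at [10, 16] -> counters=[1,2,0,0,2,0,0,0,2,0,0,0,1,0,2,0,0,0,0,0,0,0,0,0]
Step 8: insert cx at [1, 8] -> counters=[1,3,0,0,2,0,0,0,3,0,0,0,1,0,2,0,0,0,0,0,0,0,0,0]
Final counters=[1,3,0,0,2,0,0,0,3,0,0,0,1,0,2,0,0,0,0,0,0,0,0,0] -> counters[8]=3

Answer: 3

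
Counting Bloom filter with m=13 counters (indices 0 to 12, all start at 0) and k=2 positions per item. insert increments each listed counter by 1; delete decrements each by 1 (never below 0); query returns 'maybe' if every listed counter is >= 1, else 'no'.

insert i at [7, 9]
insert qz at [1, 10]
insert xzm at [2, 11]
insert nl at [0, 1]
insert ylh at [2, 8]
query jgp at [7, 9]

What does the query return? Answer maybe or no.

Step 1: insert i at [7, 9] -> counters=[0,0,0,0,0,0,0,1,0,1,0,0,0]
Step 2: insert qz at [1, 10] -> counters=[0,1,0,0,0,0,0,1,0,1,1,0,0]
Step 3: insert xzm at [2, 11] -> counters=[0,1,1,0,0,0,0,1,0,1,1,1,0]
Step 4: insert nl at [0, 1] -> counters=[1,2,1,0,0,0,0,1,0,1,1,1,0]
Step 5: insert ylh at [2, 8] -> counters=[1,2,2,0,0,0,0,1,1,1,1,1,0]
Query jgp: check counters[7]=1 counters[9]=1 -> maybe

Answer: maybe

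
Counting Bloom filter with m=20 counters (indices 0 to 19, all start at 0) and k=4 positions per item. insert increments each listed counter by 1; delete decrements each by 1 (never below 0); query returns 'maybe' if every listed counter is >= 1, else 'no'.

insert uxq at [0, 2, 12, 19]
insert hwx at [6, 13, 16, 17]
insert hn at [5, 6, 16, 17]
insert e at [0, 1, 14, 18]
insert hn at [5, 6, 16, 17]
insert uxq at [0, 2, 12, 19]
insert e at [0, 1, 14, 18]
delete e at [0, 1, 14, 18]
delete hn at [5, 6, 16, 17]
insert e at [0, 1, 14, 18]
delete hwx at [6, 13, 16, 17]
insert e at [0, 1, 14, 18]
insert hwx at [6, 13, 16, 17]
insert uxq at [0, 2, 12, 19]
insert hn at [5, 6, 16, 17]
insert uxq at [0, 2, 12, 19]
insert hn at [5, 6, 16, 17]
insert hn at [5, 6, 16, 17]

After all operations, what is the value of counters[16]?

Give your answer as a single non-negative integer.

Answer: 5

Derivation:
Step 1: insert uxq at [0, 2, 12, 19] -> counters=[1,0,1,0,0,0,0,0,0,0,0,0,1,0,0,0,0,0,0,1]
Step 2: insert hwx at [6, 13, 16, 17] -> counters=[1,0,1,0,0,0,1,0,0,0,0,0,1,1,0,0,1,1,0,1]
Step 3: insert hn at [5, 6, 16, 17] -> counters=[1,0,1,0,0,1,2,0,0,0,0,0,1,1,0,0,2,2,0,1]
Step 4: insert e at [0, 1, 14, 18] -> counters=[2,1,1,0,0,1,2,0,0,0,0,0,1,1,1,0,2,2,1,1]
Step 5: insert hn at [5, 6, 16, 17] -> counters=[2,1,1,0,0,2,3,0,0,0,0,0,1,1,1,0,3,3,1,1]
Step 6: insert uxq at [0, 2, 12, 19] -> counters=[3,1,2,0,0,2,3,0,0,0,0,0,2,1,1,0,3,3,1,2]
Step 7: insert e at [0, 1, 14, 18] -> counters=[4,2,2,0,0,2,3,0,0,0,0,0,2,1,2,0,3,3,2,2]
Step 8: delete e at [0, 1, 14, 18] -> counters=[3,1,2,0,0,2,3,0,0,0,0,0,2,1,1,0,3,3,1,2]
Step 9: delete hn at [5, 6, 16, 17] -> counters=[3,1,2,0,0,1,2,0,0,0,0,0,2,1,1,0,2,2,1,2]
Step 10: insert e at [0, 1, 14, 18] -> counters=[4,2,2,0,0,1,2,0,0,0,0,0,2,1,2,0,2,2,2,2]
Step 11: delete hwx at [6, 13, 16, 17] -> counters=[4,2,2,0,0,1,1,0,0,0,0,0,2,0,2,0,1,1,2,2]
Step 12: insert e at [0, 1, 14, 18] -> counters=[5,3,2,0,0,1,1,0,0,0,0,0,2,0,3,0,1,1,3,2]
Step 13: insert hwx at [6, 13, 16, 17] -> counters=[5,3,2,0,0,1,2,0,0,0,0,0,2,1,3,0,2,2,3,2]
Step 14: insert uxq at [0, 2, 12, 19] -> counters=[6,3,3,0,0,1,2,0,0,0,0,0,3,1,3,0,2,2,3,3]
Step 15: insert hn at [5, 6, 16, 17] -> counters=[6,3,3,0,0,2,3,0,0,0,0,0,3,1,3,0,3,3,3,3]
Step 16: insert uxq at [0, 2, 12, 19] -> counters=[7,3,4,0,0,2,3,0,0,0,0,0,4,1,3,0,3,3,3,4]
Step 17: insert hn at [5, 6, 16, 17] -> counters=[7,3,4,0,0,3,4,0,0,0,0,0,4,1,3,0,4,4,3,4]
Step 18: insert hn at [5, 6, 16, 17] -> counters=[7,3,4,0,0,4,5,0,0,0,0,0,4,1,3,0,5,5,3,4]
Final counters=[7,3,4,0,0,4,5,0,0,0,0,0,4,1,3,0,5,5,3,4] -> counters[16]=5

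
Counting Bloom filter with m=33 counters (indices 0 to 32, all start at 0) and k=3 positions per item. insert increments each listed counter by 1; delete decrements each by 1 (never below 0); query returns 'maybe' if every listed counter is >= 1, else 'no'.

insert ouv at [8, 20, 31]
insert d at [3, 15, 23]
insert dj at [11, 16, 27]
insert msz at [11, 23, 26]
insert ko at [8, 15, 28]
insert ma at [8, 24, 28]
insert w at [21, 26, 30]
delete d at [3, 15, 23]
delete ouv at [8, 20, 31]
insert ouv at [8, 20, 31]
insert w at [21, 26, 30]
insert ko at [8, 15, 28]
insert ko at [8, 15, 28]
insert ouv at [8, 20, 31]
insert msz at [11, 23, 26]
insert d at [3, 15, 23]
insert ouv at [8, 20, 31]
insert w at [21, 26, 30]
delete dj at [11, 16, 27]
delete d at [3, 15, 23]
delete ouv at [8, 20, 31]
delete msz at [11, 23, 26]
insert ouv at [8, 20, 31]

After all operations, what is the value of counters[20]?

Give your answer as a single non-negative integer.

Answer: 3

Derivation:
Step 1: insert ouv at [8, 20, 31] -> counters=[0,0,0,0,0,0,0,0,1,0,0,0,0,0,0,0,0,0,0,0,1,0,0,0,0,0,0,0,0,0,0,1,0]
Step 2: insert d at [3, 15, 23] -> counters=[0,0,0,1,0,0,0,0,1,0,0,0,0,0,0,1,0,0,0,0,1,0,0,1,0,0,0,0,0,0,0,1,0]
Step 3: insert dj at [11, 16, 27] -> counters=[0,0,0,1,0,0,0,0,1,0,0,1,0,0,0,1,1,0,0,0,1,0,0,1,0,0,0,1,0,0,0,1,0]
Step 4: insert msz at [11, 23, 26] -> counters=[0,0,0,1,0,0,0,0,1,0,0,2,0,0,0,1,1,0,0,0,1,0,0,2,0,0,1,1,0,0,0,1,0]
Step 5: insert ko at [8, 15, 28] -> counters=[0,0,0,1,0,0,0,0,2,0,0,2,0,0,0,2,1,0,0,0,1,0,0,2,0,0,1,1,1,0,0,1,0]
Step 6: insert ma at [8, 24, 28] -> counters=[0,0,0,1,0,0,0,0,3,0,0,2,0,0,0,2,1,0,0,0,1,0,0,2,1,0,1,1,2,0,0,1,0]
Step 7: insert w at [21, 26, 30] -> counters=[0,0,0,1,0,0,0,0,3,0,0,2,0,0,0,2,1,0,0,0,1,1,0,2,1,0,2,1,2,0,1,1,0]
Step 8: delete d at [3, 15, 23] -> counters=[0,0,0,0,0,0,0,0,3,0,0,2,0,0,0,1,1,0,0,0,1,1,0,1,1,0,2,1,2,0,1,1,0]
Step 9: delete ouv at [8, 20, 31] -> counters=[0,0,0,0,0,0,0,0,2,0,0,2,0,0,0,1,1,0,0,0,0,1,0,1,1,0,2,1,2,0,1,0,0]
Step 10: insert ouv at [8, 20, 31] -> counters=[0,0,0,0,0,0,0,0,3,0,0,2,0,0,0,1,1,0,0,0,1,1,0,1,1,0,2,1,2,0,1,1,0]
Step 11: insert w at [21, 26, 30] -> counters=[0,0,0,0,0,0,0,0,3,0,0,2,0,0,0,1,1,0,0,0,1,2,0,1,1,0,3,1,2,0,2,1,0]
Step 12: insert ko at [8, 15, 28] -> counters=[0,0,0,0,0,0,0,0,4,0,0,2,0,0,0,2,1,0,0,0,1,2,0,1,1,0,3,1,3,0,2,1,0]
Step 13: insert ko at [8, 15, 28] -> counters=[0,0,0,0,0,0,0,0,5,0,0,2,0,0,0,3,1,0,0,0,1,2,0,1,1,0,3,1,4,0,2,1,0]
Step 14: insert ouv at [8, 20, 31] -> counters=[0,0,0,0,0,0,0,0,6,0,0,2,0,0,0,3,1,0,0,0,2,2,0,1,1,0,3,1,4,0,2,2,0]
Step 15: insert msz at [11, 23, 26] -> counters=[0,0,0,0,0,0,0,0,6,0,0,3,0,0,0,3,1,0,0,0,2,2,0,2,1,0,4,1,4,0,2,2,0]
Step 16: insert d at [3, 15, 23] -> counters=[0,0,0,1,0,0,0,0,6,0,0,3,0,0,0,4,1,0,0,0,2,2,0,3,1,0,4,1,4,0,2,2,0]
Step 17: insert ouv at [8, 20, 31] -> counters=[0,0,0,1,0,0,0,0,7,0,0,3,0,0,0,4,1,0,0,0,3,2,0,3,1,0,4,1,4,0,2,3,0]
Step 18: insert w at [21, 26, 30] -> counters=[0,0,0,1,0,0,0,0,7,0,0,3,0,0,0,4,1,0,0,0,3,3,0,3,1,0,5,1,4,0,3,3,0]
Step 19: delete dj at [11, 16, 27] -> counters=[0,0,0,1,0,0,0,0,7,0,0,2,0,0,0,4,0,0,0,0,3,3,0,3,1,0,5,0,4,0,3,3,0]
Step 20: delete d at [3, 15, 23] -> counters=[0,0,0,0,0,0,0,0,7,0,0,2,0,0,0,3,0,0,0,0,3,3,0,2,1,0,5,0,4,0,3,3,0]
Step 21: delete ouv at [8, 20, 31] -> counters=[0,0,0,0,0,0,0,0,6,0,0,2,0,0,0,3,0,0,0,0,2,3,0,2,1,0,5,0,4,0,3,2,0]
Step 22: delete msz at [11, 23, 26] -> counters=[0,0,0,0,0,0,0,0,6,0,0,1,0,0,0,3,0,0,0,0,2,3,0,1,1,0,4,0,4,0,3,2,0]
Step 23: insert ouv at [8, 20, 31] -> counters=[0,0,0,0,0,0,0,0,7,0,0,1,0,0,0,3,0,0,0,0,3,3,0,1,1,0,4,0,4,0,3,3,0]
Final counters=[0,0,0,0,0,0,0,0,7,0,0,1,0,0,0,3,0,0,0,0,3,3,0,1,1,0,4,0,4,0,3,3,0] -> counters[20]=3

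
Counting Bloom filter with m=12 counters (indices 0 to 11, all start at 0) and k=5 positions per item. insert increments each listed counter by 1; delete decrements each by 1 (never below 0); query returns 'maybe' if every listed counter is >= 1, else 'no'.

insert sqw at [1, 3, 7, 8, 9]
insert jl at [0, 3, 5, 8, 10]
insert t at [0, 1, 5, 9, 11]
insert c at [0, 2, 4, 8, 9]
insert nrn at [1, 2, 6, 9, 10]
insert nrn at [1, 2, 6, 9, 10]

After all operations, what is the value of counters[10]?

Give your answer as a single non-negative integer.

Step 1: insert sqw at [1, 3, 7, 8, 9] -> counters=[0,1,0,1,0,0,0,1,1,1,0,0]
Step 2: insert jl at [0, 3, 5, 8, 10] -> counters=[1,1,0,2,0,1,0,1,2,1,1,0]
Step 3: insert t at [0, 1, 5, 9, 11] -> counters=[2,2,0,2,0,2,0,1,2,2,1,1]
Step 4: insert c at [0, 2, 4, 8, 9] -> counters=[3,2,1,2,1,2,0,1,3,3,1,1]
Step 5: insert nrn at [1, 2, 6, 9, 10] -> counters=[3,3,2,2,1,2,1,1,3,4,2,1]
Step 6: insert nrn at [1, 2, 6, 9, 10] -> counters=[3,4,3,2,1,2,2,1,3,5,3,1]
Final counters=[3,4,3,2,1,2,2,1,3,5,3,1] -> counters[10]=3

Answer: 3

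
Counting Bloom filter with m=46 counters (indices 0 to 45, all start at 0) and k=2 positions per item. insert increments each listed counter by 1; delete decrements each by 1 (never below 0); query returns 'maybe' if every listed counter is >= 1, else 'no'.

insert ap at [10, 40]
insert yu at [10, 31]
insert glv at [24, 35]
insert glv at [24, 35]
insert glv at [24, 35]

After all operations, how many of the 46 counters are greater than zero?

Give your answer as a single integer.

Step 1: insert ap at [10, 40] -> counters=[0,0,0,0,0,0,0,0,0,0,1,0,0,0,0,0,0,0,0,0,0,0,0,0,0,0,0,0,0,0,0,0,0,0,0,0,0,0,0,0,1,0,0,0,0,0]
Step 2: insert yu at [10, 31] -> counters=[0,0,0,0,0,0,0,0,0,0,2,0,0,0,0,0,0,0,0,0,0,0,0,0,0,0,0,0,0,0,0,1,0,0,0,0,0,0,0,0,1,0,0,0,0,0]
Step 3: insert glv at [24, 35] -> counters=[0,0,0,0,0,0,0,0,0,0,2,0,0,0,0,0,0,0,0,0,0,0,0,0,1,0,0,0,0,0,0,1,0,0,0,1,0,0,0,0,1,0,0,0,0,0]
Step 4: insert glv at [24, 35] -> counters=[0,0,0,0,0,0,0,0,0,0,2,0,0,0,0,0,0,0,0,0,0,0,0,0,2,0,0,0,0,0,0,1,0,0,0,2,0,0,0,0,1,0,0,0,0,0]
Step 5: insert glv at [24, 35] -> counters=[0,0,0,0,0,0,0,0,0,0,2,0,0,0,0,0,0,0,0,0,0,0,0,0,3,0,0,0,0,0,0,1,0,0,0,3,0,0,0,0,1,0,0,0,0,0]
Final counters=[0,0,0,0,0,0,0,0,0,0,2,0,0,0,0,0,0,0,0,0,0,0,0,0,3,0,0,0,0,0,0,1,0,0,0,3,0,0,0,0,1,0,0,0,0,0] -> 5 nonzero

Answer: 5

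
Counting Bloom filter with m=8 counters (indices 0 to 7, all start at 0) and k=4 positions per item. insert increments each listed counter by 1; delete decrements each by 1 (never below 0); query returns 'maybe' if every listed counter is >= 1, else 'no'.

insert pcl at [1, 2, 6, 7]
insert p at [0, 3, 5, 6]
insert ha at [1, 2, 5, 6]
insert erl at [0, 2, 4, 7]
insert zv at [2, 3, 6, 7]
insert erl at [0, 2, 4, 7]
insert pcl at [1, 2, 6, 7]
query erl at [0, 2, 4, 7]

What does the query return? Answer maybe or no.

Answer: maybe

Derivation:
Step 1: insert pcl at [1, 2, 6, 7] -> counters=[0,1,1,0,0,0,1,1]
Step 2: insert p at [0, 3, 5, 6] -> counters=[1,1,1,1,0,1,2,1]
Step 3: insert ha at [1, 2, 5, 6] -> counters=[1,2,2,1,0,2,3,1]
Step 4: insert erl at [0, 2, 4, 7] -> counters=[2,2,3,1,1,2,3,2]
Step 5: insert zv at [2, 3, 6, 7] -> counters=[2,2,4,2,1,2,4,3]
Step 6: insert erl at [0, 2, 4, 7] -> counters=[3,2,5,2,2,2,4,4]
Step 7: insert pcl at [1, 2, 6, 7] -> counters=[3,3,6,2,2,2,5,5]
Query erl: check counters[0]=3 counters[2]=6 counters[4]=2 counters[7]=5 -> maybe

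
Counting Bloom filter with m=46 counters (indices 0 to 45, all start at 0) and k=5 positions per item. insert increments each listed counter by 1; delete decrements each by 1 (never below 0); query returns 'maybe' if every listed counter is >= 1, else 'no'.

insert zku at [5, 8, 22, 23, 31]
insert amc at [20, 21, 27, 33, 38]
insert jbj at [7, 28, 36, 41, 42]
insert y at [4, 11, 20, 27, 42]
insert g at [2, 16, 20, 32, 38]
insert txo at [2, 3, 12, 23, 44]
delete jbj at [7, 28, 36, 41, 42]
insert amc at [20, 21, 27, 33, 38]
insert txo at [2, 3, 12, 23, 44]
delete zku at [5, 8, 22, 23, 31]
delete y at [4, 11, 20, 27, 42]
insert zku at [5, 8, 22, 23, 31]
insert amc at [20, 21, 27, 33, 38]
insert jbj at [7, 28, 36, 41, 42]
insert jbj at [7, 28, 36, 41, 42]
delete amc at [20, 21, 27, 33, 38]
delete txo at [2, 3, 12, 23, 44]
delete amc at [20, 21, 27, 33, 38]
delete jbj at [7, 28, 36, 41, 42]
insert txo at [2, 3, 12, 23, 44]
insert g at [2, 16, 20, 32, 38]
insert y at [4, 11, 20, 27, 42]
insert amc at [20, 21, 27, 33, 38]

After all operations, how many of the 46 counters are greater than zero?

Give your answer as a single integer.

Step 1: insert zku at [5, 8, 22, 23, 31] -> counters=[0,0,0,0,0,1,0,0,1,0,0,0,0,0,0,0,0,0,0,0,0,0,1,1,0,0,0,0,0,0,0,1,0,0,0,0,0,0,0,0,0,0,0,0,0,0]
Step 2: insert amc at [20, 21, 27, 33, 38] -> counters=[0,0,0,0,0,1,0,0,1,0,0,0,0,0,0,0,0,0,0,0,1,1,1,1,0,0,0,1,0,0,0,1,0,1,0,0,0,0,1,0,0,0,0,0,0,0]
Step 3: insert jbj at [7, 28, 36, 41, 42] -> counters=[0,0,0,0,0,1,0,1,1,0,0,0,0,0,0,0,0,0,0,0,1,1,1,1,0,0,0,1,1,0,0,1,0,1,0,0,1,0,1,0,0,1,1,0,0,0]
Step 4: insert y at [4, 11, 20, 27, 42] -> counters=[0,0,0,0,1,1,0,1,1,0,0,1,0,0,0,0,0,0,0,0,2,1,1,1,0,0,0,2,1,0,0,1,0,1,0,0,1,0,1,0,0,1,2,0,0,0]
Step 5: insert g at [2, 16, 20, 32, 38] -> counters=[0,0,1,0,1,1,0,1,1,0,0,1,0,0,0,0,1,0,0,0,3,1,1,1,0,0,0,2,1,0,0,1,1,1,0,0,1,0,2,0,0,1,2,0,0,0]
Step 6: insert txo at [2, 3, 12, 23, 44] -> counters=[0,0,2,1,1,1,0,1,1,0,0,1,1,0,0,0,1,0,0,0,3,1,1,2,0,0,0,2,1,0,0,1,1,1,0,0,1,0,2,0,0,1,2,0,1,0]
Step 7: delete jbj at [7, 28, 36, 41, 42] -> counters=[0,0,2,1,1,1,0,0,1,0,0,1,1,0,0,0,1,0,0,0,3,1,1,2,0,0,0,2,0,0,0,1,1,1,0,0,0,0,2,0,0,0,1,0,1,0]
Step 8: insert amc at [20, 21, 27, 33, 38] -> counters=[0,0,2,1,1,1,0,0,1,0,0,1,1,0,0,0,1,0,0,0,4,2,1,2,0,0,0,3,0,0,0,1,1,2,0,0,0,0,3,0,0,0,1,0,1,0]
Step 9: insert txo at [2, 3, 12, 23, 44] -> counters=[0,0,3,2,1,1,0,0,1,0,0,1,2,0,0,0,1,0,0,0,4,2,1,3,0,0,0,3,0,0,0,1,1,2,0,0,0,0,3,0,0,0,1,0,2,0]
Step 10: delete zku at [5, 8, 22, 23, 31] -> counters=[0,0,3,2,1,0,0,0,0,0,0,1,2,0,0,0,1,0,0,0,4,2,0,2,0,0,0,3,0,0,0,0,1,2,0,0,0,0,3,0,0,0,1,0,2,0]
Step 11: delete y at [4, 11, 20, 27, 42] -> counters=[0,0,3,2,0,0,0,0,0,0,0,0,2,0,0,0,1,0,0,0,3,2,0,2,0,0,0,2,0,0,0,0,1,2,0,0,0,0,3,0,0,0,0,0,2,0]
Step 12: insert zku at [5, 8, 22, 23, 31] -> counters=[0,0,3,2,0,1,0,0,1,0,0,0,2,0,0,0,1,0,0,0,3,2,1,3,0,0,0,2,0,0,0,1,1,2,0,0,0,0,3,0,0,0,0,0,2,0]
Step 13: insert amc at [20, 21, 27, 33, 38] -> counters=[0,0,3,2,0,1,0,0,1,0,0,0,2,0,0,0,1,0,0,0,4,3,1,3,0,0,0,3,0,0,0,1,1,3,0,0,0,0,4,0,0,0,0,0,2,0]
Step 14: insert jbj at [7, 28, 36, 41, 42] -> counters=[0,0,3,2,0,1,0,1,1,0,0,0,2,0,0,0,1,0,0,0,4,3,1,3,0,0,0,3,1,0,0,1,1,3,0,0,1,0,4,0,0,1,1,0,2,0]
Step 15: insert jbj at [7, 28, 36, 41, 42] -> counters=[0,0,3,2,0,1,0,2,1,0,0,0,2,0,0,0,1,0,0,0,4,3,1,3,0,0,0,3,2,0,0,1,1,3,0,0,2,0,4,0,0,2,2,0,2,0]
Step 16: delete amc at [20, 21, 27, 33, 38] -> counters=[0,0,3,2,0,1,0,2,1,0,0,0,2,0,0,0,1,0,0,0,3,2,1,3,0,0,0,2,2,0,0,1,1,2,0,0,2,0,3,0,0,2,2,0,2,0]
Step 17: delete txo at [2, 3, 12, 23, 44] -> counters=[0,0,2,1,0,1,0,2,1,0,0,0,1,0,0,0,1,0,0,0,3,2,1,2,0,0,0,2,2,0,0,1,1,2,0,0,2,0,3,0,0,2,2,0,1,0]
Step 18: delete amc at [20, 21, 27, 33, 38] -> counters=[0,0,2,1,0,1,0,2,1,0,0,0,1,0,0,0,1,0,0,0,2,1,1,2,0,0,0,1,2,0,0,1,1,1,0,0,2,0,2,0,0,2,2,0,1,0]
Step 19: delete jbj at [7, 28, 36, 41, 42] -> counters=[0,0,2,1,0,1,0,1,1,0,0,0,1,0,0,0,1,0,0,0,2,1,1,2,0,0,0,1,1,0,0,1,1,1,0,0,1,0,2,0,0,1,1,0,1,0]
Step 20: insert txo at [2, 3, 12, 23, 44] -> counters=[0,0,3,2,0,1,0,1,1,0,0,0,2,0,0,0,1,0,0,0,2,1,1,3,0,0,0,1,1,0,0,1,1,1,0,0,1,0,2,0,0,1,1,0,2,0]
Step 21: insert g at [2, 16, 20, 32, 38] -> counters=[0,0,4,2,0,1,0,1,1,0,0,0,2,0,0,0,2,0,0,0,3,1,1,3,0,0,0,1,1,0,0,1,2,1,0,0,1,0,3,0,0,1,1,0,2,0]
Step 22: insert y at [4, 11, 20, 27, 42] -> counters=[0,0,4,2,1,1,0,1,1,0,0,1,2,0,0,0,2,0,0,0,4,1,1,3,0,0,0,2,1,0,0,1,2,1,0,0,1,0,3,0,0,1,2,0,2,0]
Step 23: insert amc at [20, 21, 27, 33, 38] -> counters=[0,0,4,2,1,1,0,1,1,0,0,1,2,0,0,0,2,0,0,0,5,2,1,3,0,0,0,3,1,0,0,1,2,2,0,0,1,0,4,0,0,1,2,0,2,0]
Final counters=[0,0,4,2,1,1,0,1,1,0,0,1,2,0,0,0,2,0,0,0,5,2,1,3,0,0,0,3,1,0,0,1,2,2,0,0,1,0,4,0,0,1,2,0,2,0] -> 23 nonzero

Answer: 23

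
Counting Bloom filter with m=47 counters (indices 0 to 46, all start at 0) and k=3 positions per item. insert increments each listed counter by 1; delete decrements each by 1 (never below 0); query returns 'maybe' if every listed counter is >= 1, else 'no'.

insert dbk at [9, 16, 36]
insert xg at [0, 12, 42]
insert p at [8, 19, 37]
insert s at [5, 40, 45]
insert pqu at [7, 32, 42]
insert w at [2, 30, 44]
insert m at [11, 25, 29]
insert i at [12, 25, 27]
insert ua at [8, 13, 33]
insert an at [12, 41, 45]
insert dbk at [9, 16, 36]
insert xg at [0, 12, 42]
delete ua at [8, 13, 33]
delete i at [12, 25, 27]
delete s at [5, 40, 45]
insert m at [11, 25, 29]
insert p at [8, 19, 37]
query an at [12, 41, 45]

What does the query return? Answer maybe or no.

Step 1: insert dbk at [9, 16, 36] -> counters=[0,0,0,0,0,0,0,0,0,1,0,0,0,0,0,0,1,0,0,0,0,0,0,0,0,0,0,0,0,0,0,0,0,0,0,0,1,0,0,0,0,0,0,0,0,0,0]
Step 2: insert xg at [0, 12, 42] -> counters=[1,0,0,0,0,0,0,0,0,1,0,0,1,0,0,0,1,0,0,0,0,0,0,0,0,0,0,0,0,0,0,0,0,0,0,0,1,0,0,0,0,0,1,0,0,0,0]
Step 3: insert p at [8, 19, 37] -> counters=[1,0,0,0,0,0,0,0,1,1,0,0,1,0,0,0,1,0,0,1,0,0,0,0,0,0,0,0,0,0,0,0,0,0,0,0,1,1,0,0,0,0,1,0,0,0,0]
Step 4: insert s at [5, 40, 45] -> counters=[1,0,0,0,0,1,0,0,1,1,0,0,1,0,0,0,1,0,0,1,0,0,0,0,0,0,0,0,0,0,0,0,0,0,0,0,1,1,0,0,1,0,1,0,0,1,0]
Step 5: insert pqu at [7, 32, 42] -> counters=[1,0,0,0,0,1,0,1,1,1,0,0,1,0,0,0,1,0,0,1,0,0,0,0,0,0,0,0,0,0,0,0,1,0,0,0,1,1,0,0,1,0,2,0,0,1,0]
Step 6: insert w at [2, 30, 44] -> counters=[1,0,1,0,0,1,0,1,1,1,0,0,1,0,0,0,1,0,0,1,0,0,0,0,0,0,0,0,0,0,1,0,1,0,0,0,1,1,0,0,1,0,2,0,1,1,0]
Step 7: insert m at [11, 25, 29] -> counters=[1,0,1,0,0,1,0,1,1,1,0,1,1,0,0,0,1,0,0,1,0,0,0,0,0,1,0,0,0,1,1,0,1,0,0,0,1,1,0,0,1,0,2,0,1,1,0]
Step 8: insert i at [12, 25, 27] -> counters=[1,0,1,0,0,1,0,1,1,1,0,1,2,0,0,0,1,0,0,1,0,0,0,0,0,2,0,1,0,1,1,0,1,0,0,0,1,1,0,0,1,0,2,0,1,1,0]
Step 9: insert ua at [8, 13, 33] -> counters=[1,0,1,0,0,1,0,1,2,1,0,1,2,1,0,0,1,0,0,1,0,0,0,0,0,2,0,1,0,1,1,0,1,1,0,0,1,1,0,0,1,0,2,0,1,1,0]
Step 10: insert an at [12, 41, 45] -> counters=[1,0,1,0,0,1,0,1,2,1,0,1,3,1,0,0,1,0,0,1,0,0,0,0,0,2,0,1,0,1,1,0,1,1,0,0,1,1,0,0,1,1,2,0,1,2,0]
Step 11: insert dbk at [9, 16, 36] -> counters=[1,0,1,0,0,1,0,1,2,2,0,1,3,1,0,0,2,0,0,1,0,0,0,0,0,2,0,1,0,1,1,0,1,1,0,0,2,1,0,0,1,1,2,0,1,2,0]
Step 12: insert xg at [0, 12, 42] -> counters=[2,0,1,0,0,1,0,1,2,2,0,1,4,1,0,0,2,0,0,1,0,0,0,0,0,2,0,1,0,1,1,0,1,1,0,0,2,1,0,0,1,1,3,0,1,2,0]
Step 13: delete ua at [8, 13, 33] -> counters=[2,0,1,0,0,1,0,1,1,2,0,1,4,0,0,0,2,0,0,1,0,0,0,0,0,2,0,1,0,1,1,0,1,0,0,0,2,1,0,0,1,1,3,0,1,2,0]
Step 14: delete i at [12, 25, 27] -> counters=[2,0,1,0,0,1,0,1,1,2,0,1,3,0,0,0,2,0,0,1,0,0,0,0,0,1,0,0,0,1,1,0,1,0,0,0,2,1,0,0,1,1,3,0,1,2,0]
Step 15: delete s at [5, 40, 45] -> counters=[2,0,1,0,0,0,0,1,1,2,0,1,3,0,0,0,2,0,0,1,0,0,0,0,0,1,0,0,0,1,1,0,1,0,0,0,2,1,0,0,0,1,3,0,1,1,0]
Step 16: insert m at [11, 25, 29] -> counters=[2,0,1,0,0,0,0,1,1,2,0,2,3,0,0,0,2,0,0,1,0,0,0,0,0,2,0,0,0,2,1,0,1,0,0,0,2,1,0,0,0,1,3,0,1,1,0]
Step 17: insert p at [8, 19, 37] -> counters=[2,0,1,0,0,0,0,1,2,2,0,2,3,0,0,0,2,0,0,2,0,0,0,0,0,2,0,0,0,2,1,0,1,0,0,0,2,2,0,0,0,1,3,0,1,1,0]
Query an: check counters[12]=3 counters[41]=1 counters[45]=1 -> maybe

Answer: maybe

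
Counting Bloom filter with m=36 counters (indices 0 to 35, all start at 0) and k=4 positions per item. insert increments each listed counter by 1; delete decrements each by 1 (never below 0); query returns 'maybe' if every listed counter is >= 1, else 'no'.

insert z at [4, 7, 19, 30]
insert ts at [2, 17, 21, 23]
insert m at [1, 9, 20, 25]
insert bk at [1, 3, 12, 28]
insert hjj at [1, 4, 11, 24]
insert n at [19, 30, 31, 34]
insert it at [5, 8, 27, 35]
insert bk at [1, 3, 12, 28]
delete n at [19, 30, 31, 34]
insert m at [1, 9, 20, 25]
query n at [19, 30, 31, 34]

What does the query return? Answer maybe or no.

Answer: no

Derivation:
Step 1: insert z at [4, 7, 19, 30] -> counters=[0,0,0,0,1,0,0,1,0,0,0,0,0,0,0,0,0,0,0,1,0,0,0,0,0,0,0,0,0,0,1,0,0,0,0,0]
Step 2: insert ts at [2, 17, 21, 23] -> counters=[0,0,1,0,1,0,0,1,0,0,0,0,0,0,0,0,0,1,0,1,0,1,0,1,0,0,0,0,0,0,1,0,0,0,0,0]
Step 3: insert m at [1, 9, 20, 25] -> counters=[0,1,1,0,1,0,0,1,0,1,0,0,0,0,0,0,0,1,0,1,1,1,0,1,0,1,0,0,0,0,1,0,0,0,0,0]
Step 4: insert bk at [1, 3, 12, 28] -> counters=[0,2,1,1,1,0,0,1,0,1,0,0,1,0,0,0,0,1,0,1,1,1,0,1,0,1,0,0,1,0,1,0,0,0,0,0]
Step 5: insert hjj at [1, 4, 11, 24] -> counters=[0,3,1,1,2,0,0,1,0,1,0,1,1,0,0,0,0,1,0,1,1,1,0,1,1,1,0,0,1,0,1,0,0,0,0,0]
Step 6: insert n at [19, 30, 31, 34] -> counters=[0,3,1,1,2,0,0,1,0,1,0,1,1,0,0,0,0,1,0,2,1,1,0,1,1,1,0,0,1,0,2,1,0,0,1,0]
Step 7: insert it at [5, 8, 27, 35] -> counters=[0,3,1,1,2,1,0,1,1,1,0,1,1,0,0,0,0,1,0,2,1,1,0,1,1,1,0,1,1,0,2,1,0,0,1,1]
Step 8: insert bk at [1, 3, 12, 28] -> counters=[0,4,1,2,2,1,0,1,1,1,0,1,2,0,0,0,0,1,0,2,1,1,0,1,1,1,0,1,2,0,2,1,0,0,1,1]
Step 9: delete n at [19, 30, 31, 34] -> counters=[0,4,1,2,2,1,0,1,1,1,0,1,2,0,0,0,0,1,0,1,1,1,0,1,1,1,0,1,2,0,1,0,0,0,0,1]
Step 10: insert m at [1, 9, 20, 25] -> counters=[0,5,1,2,2,1,0,1,1,2,0,1,2,0,0,0,0,1,0,1,2,1,0,1,1,2,0,1,2,0,1,0,0,0,0,1]
Query n: check counters[19]=1 counters[30]=1 counters[31]=0 counters[34]=0 -> no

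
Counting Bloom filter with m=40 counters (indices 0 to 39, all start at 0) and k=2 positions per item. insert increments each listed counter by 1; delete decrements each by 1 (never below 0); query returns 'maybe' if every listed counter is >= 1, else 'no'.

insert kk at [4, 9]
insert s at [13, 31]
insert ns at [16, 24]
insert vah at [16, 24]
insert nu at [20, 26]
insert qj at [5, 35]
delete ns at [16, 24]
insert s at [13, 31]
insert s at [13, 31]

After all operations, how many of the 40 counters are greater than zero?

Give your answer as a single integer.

Step 1: insert kk at [4, 9] -> counters=[0,0,0,0,1,0,0,0,0,1,0,0,0,0,0,0,0,0,0,0,0,0,0,0,0,0,0,0,0,0,0,0,0,0,0,0,0,0,0,0]
Step 2: insert s at [13, 31] -> counters=[0,0,0,0,1,0,0,0,0,1,0,0,0,1,0,0,0,0,0,0,0,0,0,0,0,0,0,0,0,0,0,1,0,0,0,0,0,0,0,0]
Step 3: insert ns at [16, 24] -> counters=[0,0,0,0,1,0,0,0,0,1,0,0,0,1,0,0,1,0,0,0,0,0,0,0,1,0,0,0,0,0,0,1,0,0,0,0,0,0,0,0]
Step 4: insert vah at [16, 24] -> counters=[0,0,0,0,1,0,0,0,0,1,0,0,0,1,0,0,2,0,0,0,0,0,0,0,2,0,0,0,0,0,0,1,0,0,0,0,0,0,0,0]
Step 5: insert nu at [20, 26] -> counters=[0,0,0,0,1,0,0,0,0,1,0,0,0,1,0,0,2,0,0,0,1,0,0,0,2,0,1,0,0,0,0,1,0,0,0,0,0,0,0,0]
Step 6: insert qj at [5, 35] -> counters=[0,0,0,0,1,1,0,0,0,1,0,0,0,1,0,0,2,0,0,0,1,0,0,0,2,0,1,0,0,0,0,1,0,0,0,1,0,0,0,0]
Step 7: delete ns at [16, 24] -> counters=[0,0,0,0,1,1,0,0,0,1,0,0,0,1,0,0,1,0,0,0,1,0,0,0,1,0,1,0,0,0,0,1,0,0,0,1,0,0,0,0]
Step 8: insert s at [13, 31] -> counters=[0,0,0,0,1,1,0,0,0,1,0,0,0,2,0,0,1,0,0,0,1,0,0,0,1,0,1,0,0,0,0,2,0,0,0,1,0,0,0,0]
Step 9: insert s at [13, 31] -> counters=[0,0,0,0,1,1,0,0,0,1,0,0,0,3,0,0,1,0,0,0,1,0,0,0,1,0,1,0,0,0,0,3,0,0,0,1,0,0,0,0]
Final counters=[0,0,0,0,1,1,0,0,0,1,0,0,0,3,0,0,1,0,0,0,1,0,0,0,1,0,1,0,0,0,0,3,0,0,0,1,0,0,0,0] -> 10 nonzero

Answer: 10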